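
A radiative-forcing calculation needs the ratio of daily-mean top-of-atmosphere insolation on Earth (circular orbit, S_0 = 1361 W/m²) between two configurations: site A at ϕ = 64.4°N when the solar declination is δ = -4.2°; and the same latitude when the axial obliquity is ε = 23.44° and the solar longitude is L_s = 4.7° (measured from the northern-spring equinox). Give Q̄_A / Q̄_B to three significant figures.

— Configuration A (ϕ=+64.4°):
cos h₀ = −tan(+64.4°) tan(-4.200°) = 0.1533, h₀ = 1.4169 rad.
Bracket: h₀ sin ϕ sin δ + cos ϕ cos δ sin h₀ = 1.4169×0.90183×-0.07324 + 0.43209×0.99731×0.98818 = -0.093586 + 0.425834 = 0.332248.
Q̄ = (S_0/π) × [bracket] = (1361/π) × 0.332248 = 143.94 W/m².
— Configuration B (ϕ=+64.4°):
Solar declination: sin δ = sin ε · sin L_s = sin 23.44° × sin 4.7° = 0.03259, so δ = +1.868°.
cos h₀ = −tan(+64.4°) tan(+1.868°) = -0.0681, h₀ = 1.6389 rad.
Bracket: h₀ sin ϕ sin δ + cos ϕ cos δ sin h₀ = 1.6389×0.90183×0.03259 + 0.43209×0.99947×0.99768 = 0.048168 + 0.430859 = 0.479027.
Q̄ = (S_0/π) × [bracket] = (1361/π) × 0.479027 = 207.52 W/m².
Ratio Q̄_A / Q̄_B = 143.94 / 207.52 = 0.6936.

Q̄_A / Q̄_B ≈ 0.694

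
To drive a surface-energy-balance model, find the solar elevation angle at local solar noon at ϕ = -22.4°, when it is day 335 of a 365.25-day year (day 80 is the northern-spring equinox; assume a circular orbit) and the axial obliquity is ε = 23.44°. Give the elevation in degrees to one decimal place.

89.7°

Solar longitude: L_s = 360° × (335 − 80)/365.25 = 251.335°.
sin δ = sin 23.44° × sin 251.335° = -0.37687, so δ = -22.140°.
At local noon the hour angle is zero, so the zenith angle equals |ϕ − δ| = |-22.4° − (-22.140°)| = 0.260°.
Elevation = 90° − 0.260° = 89.7°.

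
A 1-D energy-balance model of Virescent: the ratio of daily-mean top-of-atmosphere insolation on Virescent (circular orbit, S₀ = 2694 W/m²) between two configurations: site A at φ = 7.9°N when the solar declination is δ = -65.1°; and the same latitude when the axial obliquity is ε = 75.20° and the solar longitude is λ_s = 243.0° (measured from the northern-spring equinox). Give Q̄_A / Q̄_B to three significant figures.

— Configuration A (φ=+7.9°):
cos H₀ = −tan(+7.9°) tan(-65.100°) = 0.2989, H₀ = 1.2672 rad.
Bracket: H₀ sin φ sin δ + cos φ cos δ sin H₀ = 1.2672×0.13744×-0.90704 + 0.99051×0.42104×0.95427 = -0.157974 + 0.397973 = 0.239999.
Q̄ = (S₀/π) × [bracket] = (2694/π) × 0.239999 = 205.81 W/m².
— Configuration B (φ=+7.9°):
Solar declination: sin δ = sin ε · sin λ_s = sin 75.20° × sin 243.0° = -0.86145, so δ = -59.479°.
cos H₀ = −tan(+7.9°) tan(-59.479°) = 0.2354, H₀ = 1.3332 rad.
Bracket: H₀ sin φ sin δ + cos φ cos δ sin H₀ = 1.3332×0.13744×-0.86145 + 0.99051×0.50785×0.97190 = -0.157848 + 0.488895 = 0.331047.
Q̄ = (S₀/π) × [bracket] = (2694/π) × 0.331047 = 283.88 W/m².
Ratio Q̄_A / Q̄_B = 205.81 / 283.88 = 0.7250.

Q̄_A / Q̄_B ≈ 0.725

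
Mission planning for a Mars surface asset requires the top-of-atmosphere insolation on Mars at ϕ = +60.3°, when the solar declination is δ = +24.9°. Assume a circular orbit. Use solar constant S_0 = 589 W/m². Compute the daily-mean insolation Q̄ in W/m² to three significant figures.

Q̄ ≈ 222 W/m²

cos h₀ = −tan(+60.3°) tan(+24.900°) = -0.8138, h₀ = 2.5215 rad.
Bracket: h₀ sin ϕ sin δ + cos ϕ cos δ sin h₀ = 2.5215×0.86863×0.42104 + 0.49546×0.90704×0.58114 = 0.922183 + 0.261166 = 1.183349.
Q̄ = (S_0/π) × [bracket] = (589/π) × 1.183349 = 221.9 W/m².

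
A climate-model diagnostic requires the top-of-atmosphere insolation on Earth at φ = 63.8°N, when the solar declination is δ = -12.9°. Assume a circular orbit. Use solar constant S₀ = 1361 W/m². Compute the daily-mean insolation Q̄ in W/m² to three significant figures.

Q̄ ≈ 70.7 W/m²

cos H₀ = −tan(+63.8°) tan(-12.900°) = 0.4655, H₀ = 1.0867 rad.
Bracket: H₀ sin φ sin δ + cos φ cos δ sin H₀ = 1.0867×0.89726×-0.22325 + 0.44151×0.97476×0.88507 = -0.217680 + 0.380904 = 0.163224.
Q̄ = (S₀/π) × [bracket] = (1361/π) × 0.163224 = 70.71 W/m².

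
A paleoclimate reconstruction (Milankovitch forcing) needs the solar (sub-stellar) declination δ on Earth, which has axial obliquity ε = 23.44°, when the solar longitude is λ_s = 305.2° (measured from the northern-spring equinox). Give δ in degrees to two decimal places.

δ = -18.97°

sin δ = sin ε · sin λ_s = sin 23.44° × sin 305.2° = -0.325051.
δ = arcsin(-0.325051) = -18.97°.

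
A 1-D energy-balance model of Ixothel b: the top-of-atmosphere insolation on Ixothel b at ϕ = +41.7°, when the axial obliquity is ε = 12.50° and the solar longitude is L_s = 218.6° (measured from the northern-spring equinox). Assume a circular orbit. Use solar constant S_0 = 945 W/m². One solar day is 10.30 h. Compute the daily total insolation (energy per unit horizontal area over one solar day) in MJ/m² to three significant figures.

Solar declination: sin δ = sin ε · sin L_s = sin 12.50° × sin 218.6° = -0.13503, so δ = -7.760°.
cos h₀ = −tan(+41.7°) tan(-7.760°) = 0.1214, h₀ = 1.4491 rad.
Bracket: h₀ sin ϕ sin δ + cos ϕ cos δ sin h₀ = 1.4491×0.66523×-0.13503 + 0.74664×0.99084×0.99260 = -0.130167 + 0.734326 = 0.604159.
Q̄ = (S_0/π) × [bracket] = (945/π) × 0.604159 = 181.73 W/m².
Daily total = Q̄ × 10.30 h × 3600 s/h = 181.73 × 10.30 × 3600 / 10⁶ = 6.739 MJ/m².

6.74 MJ/m²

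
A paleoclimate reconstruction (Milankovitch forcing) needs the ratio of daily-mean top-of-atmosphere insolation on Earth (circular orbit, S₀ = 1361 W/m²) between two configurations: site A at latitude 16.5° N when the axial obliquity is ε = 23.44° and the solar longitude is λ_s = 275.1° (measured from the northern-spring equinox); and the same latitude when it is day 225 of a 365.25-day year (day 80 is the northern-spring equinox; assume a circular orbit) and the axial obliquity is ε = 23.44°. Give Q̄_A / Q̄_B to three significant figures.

— Configuration A (φ=+16.5°):
Solar declination: sin δ = sin ε · sin λ_s = sin 23.44° × sin 275.1° = -0.39621, so δ = -23.342°.
cos H₀ = −tan(+16.5°) tan(-23.342°) = 0.1278, H₀ = 1.4426 rad.
Bracket: H₀ sin φ sin δ + cos φ cos δ sin H₀ = 1.4426×0.28402×-0.39621 + 0.95882×0.91816×0.99180 = -0.162338 + 0.873131 = 0.710793.
Q̄ = (S₀/π) × [bracket] = (1361/π) × 0.710793 = 307.93 W/m².
— Configuration B (φ=+16.5°):
Solar longitude: λ_s = 360° × (225 − 80)/365.25 = 142.916°.
sin δ = sin 23.44° × sin 142.916° = 0.23986, so δ = +13.878°.
cos H₀ = −tan(+16.5°) tan(+13.878°) = -0.0732, H₀ = 1.6440 rad.
Bracket: H₀ sin φ sin δ + cos φ cos δ sin H₀ = 1.6440×0.28402×0.23986 + 0.95882×0.97081×0.99732 = 0.111998 + 0.928337 = 1.040335.
Q̄ = (S₀/π) × [bracket] = (1361/π) × 1.040335 = 450.69 W/m².
Ratio Q̄_A / Q̄_B = 307.93 / 450.69 = 0.6832.

Q̄_A / Q̄_B ≈ 0.683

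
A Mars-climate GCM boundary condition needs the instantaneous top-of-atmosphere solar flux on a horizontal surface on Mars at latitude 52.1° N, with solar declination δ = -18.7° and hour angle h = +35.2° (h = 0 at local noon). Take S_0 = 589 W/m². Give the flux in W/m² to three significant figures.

131 W/m²

cos θ_z = sin ϕ sin δ + cos ϕ cos δ cos h = -0.252991 + 0.475462 = 0.222471.
Flux = S_0 · cos θ_z = 589 × 0.222471 = 131.0 W/m².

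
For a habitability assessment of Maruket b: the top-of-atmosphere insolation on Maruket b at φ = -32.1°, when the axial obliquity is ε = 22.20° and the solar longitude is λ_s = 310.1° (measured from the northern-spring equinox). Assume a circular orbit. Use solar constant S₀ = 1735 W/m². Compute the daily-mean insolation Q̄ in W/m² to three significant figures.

Solar declination: sin δ = sin ε · sin λ_s = sin 22.20° × sin 310.1° = -0.28902, so δ = -16.799°.
cos H₀ = −tan(-32.1°) tan(-16.799°) = -0.1894, H₀ = 1.7613 rad.
Bracket: H₀ sin φ sin δ + cos φ cos δ sin H₀ = 1.7613×-0.53140×-0.28902 + 0.84712×0.95732×0.98190 = 0.270510 + 0.796286 = 1.066796.
Q̄ = (S₀/π) × [bracket] = (1735/π) × 1.066796 = 589.2 W/m².

Q̄ ≈ 589 W/m²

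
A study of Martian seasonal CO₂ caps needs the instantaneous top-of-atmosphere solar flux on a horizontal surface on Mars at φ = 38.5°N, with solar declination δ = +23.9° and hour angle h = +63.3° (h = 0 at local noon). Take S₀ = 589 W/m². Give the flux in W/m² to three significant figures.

338 W/m²

cos θ_z = sin φ sin δ + cos φ cos δ cos h = 0.252207 + 0.321489 = 0.573696.
Flux = S₀ · cos θ_z = 589 × 0.573696 = 337.9 W/m².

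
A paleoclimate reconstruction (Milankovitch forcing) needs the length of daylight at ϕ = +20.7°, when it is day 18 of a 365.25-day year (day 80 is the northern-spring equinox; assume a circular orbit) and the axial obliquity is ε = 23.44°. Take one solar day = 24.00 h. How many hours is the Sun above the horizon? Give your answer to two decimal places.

Solar longitude: L_s = 360° × (18 − 80)/365.25 = -61.109°, i.e. -61.109° + 360° = 298.891°.
sin δ = sin 23.44° × sin 298.891° = -0.34828, so δ = -20.382°.
cos h₀ = −tan ϕ · tan δ = −tan(+20.7°) × tan(-20.382°) = 0.1404, so h₀ = 1.4299 rad = 81.93°.
Daylight = 2h₀/(2π) × 24.00 h = (1.4299/π) × 24.00 = 10.92 h.

10.92 h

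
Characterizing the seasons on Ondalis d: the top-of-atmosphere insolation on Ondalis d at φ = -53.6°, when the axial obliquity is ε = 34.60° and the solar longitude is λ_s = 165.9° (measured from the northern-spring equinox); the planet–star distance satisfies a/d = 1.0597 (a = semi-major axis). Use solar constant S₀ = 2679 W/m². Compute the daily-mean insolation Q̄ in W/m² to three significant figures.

Solar declination: sin δ = sin ε · sin λ_s = sin 34.60° × sin 165.9° = 0.13834, so δ = +7.952°.
cos H₀ = −tan(-53.6°) tan(+7.952°) = 0.1895, H₀ = 1.3802 rad.
Bracket: H₀ sin φ sin δ + cos φ cos δ sin H₀ = 1.3802×-0.80489×0.13834 + 0.59342×0.99039×0.98189 = -0.153683 + 0.577074 = 0.423391.
Inverse-square distance factor (a/d)² = 1.0597² = 1.122964.
Q̄ = (S₀/π) × 1.122964 × [bracket] = (2679/π) × 1.122964 × 0.423391 = 405.4 W/m².

Q̄ ≈ 405 W/m²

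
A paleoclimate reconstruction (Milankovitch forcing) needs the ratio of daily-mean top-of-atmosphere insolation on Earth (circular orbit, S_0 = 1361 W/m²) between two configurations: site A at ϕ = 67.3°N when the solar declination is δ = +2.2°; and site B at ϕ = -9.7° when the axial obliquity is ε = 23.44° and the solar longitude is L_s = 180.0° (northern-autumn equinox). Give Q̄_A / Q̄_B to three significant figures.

Q̄_A / Q̄_B ≈ 0.449

— Configuration A (ϕ=+67.3°):
cos h₀ = −tan(+67.3°) tan(+2.200°) = -0.0918, h₀ = 1.6628 rad.
Bracket: h₀ sin ϕ sin δ + cos ϕ cos δ sin h₀ = 1.6628×0.92254×0.03839 + 0.38591×0.99926×0.99577 = 0.058890 + 0.383993 = 0.442883.
Q̄ = (S_0/π) × [bracket] = (1361/π) × 0.442883 = 191.87 W/m².
— Configuration B (ϕ=-9.7°):
Solar declination: sin δ = sin ε · sin L_s = sin 23.44° × sin 180.0° = 0.00000, so δ = +0.000°.
cos h₀ = −tan(-9.7°) tan(+0.000°) = 0.0000, h₀ = 1.5708 rad.
Bracket: h₀ sin ϕ sin δ + cos ϕ cos δ sin h₀ = 1.5708×-0.16849×0.00000 + 0.98570×1.00000×1.00000 = -0.000000 + 0.985700 = 0.985700.
Q̄ = (S_0/π) × [bracket] = (1361/π) × 0.985700 = 427.02 W/m².
Ratio Q̄_A / Q̄_B = 191.87 / 427.02 = 0.4493.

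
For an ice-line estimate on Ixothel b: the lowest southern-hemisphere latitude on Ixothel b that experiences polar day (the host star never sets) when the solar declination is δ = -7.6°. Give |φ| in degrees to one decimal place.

|φ| = 82.4°

Polar day requires cos H₀ = −tan φ tan δ ≤ −1, i.e. tan φ tan δ ≥ 1.
The boundary is |tan φ| · |tan δ| = 1, so |φ| = 90° − |δ| = 90° − 7.6° = 82.4° in the southern hemisphere.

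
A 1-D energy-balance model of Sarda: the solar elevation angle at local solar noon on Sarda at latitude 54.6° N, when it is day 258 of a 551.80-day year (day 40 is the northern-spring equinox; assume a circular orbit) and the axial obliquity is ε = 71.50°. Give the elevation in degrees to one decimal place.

70.9°

Solar longitude: λ_s = 360° × (258 − 40)/551.80 = 142.225°.
sin δ = sin 71.50° × sin 142.225° = 0.58090, so δ = +35.514°.
At local noon the hour angle is zero, so the zenith angle equals |φ − δ| = |+54.6° − (+35.514°)| = 19.086°.
Elevation = 90° − 19.086° = 70.9°.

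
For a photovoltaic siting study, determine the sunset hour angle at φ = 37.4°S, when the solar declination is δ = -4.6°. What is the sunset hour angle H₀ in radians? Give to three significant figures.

H₀ = 1.63 rad

cos H₀ = −tan φ · tan δ = −tan(-37.4°) × tan(-4.600°) = -0.0615, so H₀ = 1.6324 rad = 93.53°.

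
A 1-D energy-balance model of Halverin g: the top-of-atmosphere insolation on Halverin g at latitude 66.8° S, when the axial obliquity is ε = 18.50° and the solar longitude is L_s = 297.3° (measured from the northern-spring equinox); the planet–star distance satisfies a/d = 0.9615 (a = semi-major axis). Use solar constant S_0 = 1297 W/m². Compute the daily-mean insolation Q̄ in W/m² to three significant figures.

Solar declination: sin δ = sin ε · sin L_s = sin 18.50° × sin 297.3° = -0.28196, so δ = -16.377°.
cos h₀ = −tan(-66.8°) tan(-16.377°) = -0.6857, h₀ = 2.3263 rad.
Bracket: h₀ sin ϕ sin δ + cos ϕ cos δ sin h₀ = 2.3263×-0.91914×-0.28196 + 0.39394×0.95943×0.72789 = 0.602886 + 0.275112 = 0.877998.
Inverse-square distance factor (a/d)² = 0.9615² = 0.924482.
Q̄ = (S_0/π) × 0.924482 × [bracket] = (1297/π) × 0.924482 × 0.877998 = 335.1 W/m².

Q̄ ≈ 335 W/m²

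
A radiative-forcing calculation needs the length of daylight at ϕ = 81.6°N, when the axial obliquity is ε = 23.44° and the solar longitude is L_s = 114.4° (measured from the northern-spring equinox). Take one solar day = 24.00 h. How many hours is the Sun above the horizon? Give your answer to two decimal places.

Solar declination: sin δ = sin ε · sin L_s = sin 23.44° × sin 114.4° = 0.36226, so δ = +21.239°.
Sunrise equation: cos h₀ = −tan ϕ · tan δ = -2.6320 ≤ −1, so the Sun never sets (polar day) and h₀ = π.
Daylight = 2h₀/(2π) × 24.00 h = (3.1416/π) × 24.00 = 24.00 h.

24.00 h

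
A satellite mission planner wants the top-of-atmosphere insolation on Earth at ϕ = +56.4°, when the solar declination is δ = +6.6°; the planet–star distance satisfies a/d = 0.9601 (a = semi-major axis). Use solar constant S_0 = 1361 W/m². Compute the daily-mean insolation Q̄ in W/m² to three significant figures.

Q̄ ≈ 283 W/m²

cos h₀ = −tan(+56.4°) tan(+6.600°) = -0.1741, h₀ = 1.7458 rad.
Bracket: h₀ sin ϕ sin δ + cos ϕ cos δ sin h₀ = 1.7458×0.83292×0.11494 + 0.55339×0.99337×0.98472 = 0.167136 + 0.541321 = 0.708457.
Inverse-square distance factor (a/d)² = 0.9601² = 0.921792.
Q̄ = (S_0/π) × 0.921792 × [bracket] = (1361/π) × 0.921792 × 0.708457 = 282.9 W/m².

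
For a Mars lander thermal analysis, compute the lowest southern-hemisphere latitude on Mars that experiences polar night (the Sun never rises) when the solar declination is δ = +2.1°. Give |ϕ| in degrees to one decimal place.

Polar night requires cos h₀ = −tan ϕ tan δ ≥ 1, i.e. tan ϕ tan δ ≤ −1.
The boundary is |tan ϕ| · |tan δ| = 1, so |ϕ| = 90° − |δ| = 90° − 2.1° = 87.9° in the southern hemisphere.

|ϕ| = 87.9°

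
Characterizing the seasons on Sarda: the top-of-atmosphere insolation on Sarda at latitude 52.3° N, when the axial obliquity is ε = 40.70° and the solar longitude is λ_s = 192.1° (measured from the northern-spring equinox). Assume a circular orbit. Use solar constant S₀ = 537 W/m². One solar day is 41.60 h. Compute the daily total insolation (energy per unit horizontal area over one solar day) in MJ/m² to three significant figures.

11.4 MJ/m²

Solar declination: sin δ = sin ε · sin λ_s = sin 40.70° × sin 192.1° = -0.13669, so δ = -7.856°.
cos H₀ = −tan(+52.3°) tan(-7.856°) = 0.1785, H₀ = 1.3913 rad.
Bracket: H₀ sin φ sin δ + cos φ cos δ sin H₀ = 1.3913×0.79122×-0.13669 + 0.61153×0.99061×0.98393 = -0.150472 + 0.596053 = 0.445581.
Q̄ = (S₀/π) × [bracket] = (537/π) × 0.445581 = 76.164 W/m².
Daily total = Q̄ × 41.60 h × 3600 s/h = 76.164 × 41.60 × 3600 / 10⁶ = 11.41 MJ/m².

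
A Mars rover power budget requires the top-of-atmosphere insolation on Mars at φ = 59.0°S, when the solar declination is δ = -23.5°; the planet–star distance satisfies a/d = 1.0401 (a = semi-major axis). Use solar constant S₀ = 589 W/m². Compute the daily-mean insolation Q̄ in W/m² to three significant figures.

Q̄ ≈ 231 W/m²

cos H₀ = −tan(-59.0°) tan(-23.500°) = -0.7236, H₀ = 2.3799 rad.
Bracket: H₀ sin φ sin δ + cos φ cos δ sin H₀ = 2.3799×-0.85717×-0.39875 + 0.51504×0.91706×0.69017 = 0.813442 + 0.325983 = 1.139425.
Inverse-square distance factor (a/d)² = 1.0401² = 1.081808.
Q̄ = (S₀/π) × 1.081808 × [bracket] = (589/π) × 1.081808 × 1.139425 = 231.1 W/m².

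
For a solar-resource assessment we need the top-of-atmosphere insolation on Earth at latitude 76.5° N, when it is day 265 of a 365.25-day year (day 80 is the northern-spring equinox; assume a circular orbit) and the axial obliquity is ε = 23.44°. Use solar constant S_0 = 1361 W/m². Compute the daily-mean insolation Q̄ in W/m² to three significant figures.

Solar longitude: L_s = 360° × (265 − 80)/365.25 = 182.341°.
sin δ = sin 23.44° × sin 182.341° = -0.01625, so δ = -0.931°.
cos h₀ = −tan(+76.5°) tan(-0.931°) = 0.0677, h₀ = 1.5031 rad.
Bracket: h₀ sin ϕ sin δ + cos ϕ cos δ sin h₀ = 1.5031×0.97237×-0.01625 + 0.23345×0.99987×0.99771 = -0.023751 + 0.232885 = 0.209134.
Q̄ = (S_0/π) × [bracket] = (1361/π) × 0.209134 = 90.60 W/m².

Q̄ ≈ 90.6 W/m²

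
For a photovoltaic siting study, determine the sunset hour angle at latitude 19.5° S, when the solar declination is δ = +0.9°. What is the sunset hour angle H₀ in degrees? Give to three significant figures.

H₀ = 89.7°

cos H₀ = −tan φ · tan δ = −tan(-19.5°) × tan(+0.900°) = 0.0056, so H₀ = 1.5652 rad = 89.68°.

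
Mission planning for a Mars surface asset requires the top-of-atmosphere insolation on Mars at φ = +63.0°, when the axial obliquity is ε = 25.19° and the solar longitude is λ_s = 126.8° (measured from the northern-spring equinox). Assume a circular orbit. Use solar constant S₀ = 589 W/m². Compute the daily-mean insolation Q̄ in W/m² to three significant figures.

Q̄ ≈ 191 W/m²

Solar declination: sin δ = sin ε · sin λ_s = sin 25.19° × sin 126.8° = 0.34081, so δ = +19.926°.
cos H₀ = −tan(+63.0°) tan(+19.926°) = -0.7115, H₀ = 2.3624 rad.
Bracket: H₀ sin φ sin δ + cos φ cos δ sin H₀ = 2.3624×0.89101×0.34081 + 0.45399×0.94013×0.70272 = 0.717378 + 0.299928 = 1.017306.
Q̄ = (S₀/π) × [bracket] = (589/π) × 1.017306 = 190.7 W/m².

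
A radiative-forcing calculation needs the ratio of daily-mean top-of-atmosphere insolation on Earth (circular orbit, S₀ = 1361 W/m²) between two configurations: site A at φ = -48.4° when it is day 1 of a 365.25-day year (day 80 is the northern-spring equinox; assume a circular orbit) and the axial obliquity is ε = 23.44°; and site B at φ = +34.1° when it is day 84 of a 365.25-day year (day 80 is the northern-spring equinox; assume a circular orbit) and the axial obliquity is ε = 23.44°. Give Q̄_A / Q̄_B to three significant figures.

Q̄_A / Q̄_B ≈ 1.34

— Configuration A (φ=-48.4°):
Solar longitude: λ_s = 360° × (1 − 80)/365.25 = -77.864°, i.e. -77.864° + 360° = 282.136°.
sin δ = sin 23.44° × sin 282.136° = -0.38890, so δ = -22.886°.
cos H₀ = −tan(-48.4°) tan(-22.886°) = -0.4755, H₀ = 2.0663 rad.
Bracket: H₀ sin φ sin δ + cos φ cos δ sin H₀ = 2.0663×-0.74780×-0.38890 + 0.66393×0.92128×0.87974 = 0.600920 + 0.538107 = 1.139027.
Q̄ = (S₀/π) × [bracket] = (1361/π) × 1.139027 = 493.45 W/m².
— Configuration B (φ=+34.1°):
Solar longitude: λ_s = 360° × (84 − 80)/365.25 = 3.943°.
sin δ = sin 23.44° × sin 3.943° = 0.02735, so δ = +1.567°.
cos H₀ = −tan(+34.1°) tan(+1.567°) = -0.0185, H₀ = 1.5893 rad.
Bracket: H₀ sin φ sin δ + cos φ cos δ sin H₀ = 1.5893×0.56064×0.02735 + 0.82806×0.99963×0.99983 = 0.024370 + 0.827613 = 0.851983.
Q̄ = (S₀/π) × [bracket] = (1361/π) × 0.851983 = 369.10 W/m².
Ratio Q̄_A / Q̄_B = 493.45 / 369.10 = 1.337.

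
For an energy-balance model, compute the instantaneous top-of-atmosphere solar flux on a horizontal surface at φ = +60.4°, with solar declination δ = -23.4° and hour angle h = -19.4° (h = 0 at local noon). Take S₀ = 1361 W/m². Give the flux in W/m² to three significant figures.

112 W/m²

cos θ_z = sin φ sin δ + cos φ cos δ cos h = -0.345318 + 0.427579 = 0.082261.
Flux = S₀ · cos θ_z = 1361 × 0.082261 = 112.0 W/m².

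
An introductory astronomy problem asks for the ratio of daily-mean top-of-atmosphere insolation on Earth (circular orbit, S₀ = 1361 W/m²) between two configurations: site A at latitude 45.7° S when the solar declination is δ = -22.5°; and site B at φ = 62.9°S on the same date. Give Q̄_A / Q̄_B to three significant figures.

Q̄_A / Q̄_B ≈ 1.03

— Configuration A (φ=-45.7°):
cos H₀ = −tan(-45.7°) tan(-22.500°) = -0.4245, H₀ = 2.0092 rad.
Bracket: H₀ sin φ sin δ + cos φ cos δ sin H₀ = 2.0092×-0.71569×-0.38268 + 0.69842×0.92388×0.90545 = 0.550280 + 0.584247 = 1.134527.
Q̄ = (S₀/π) × [bracket] = (1361/π) × 1.134527 = 491.50 W/m².
— Configuration B (φ=-62.9°):
cos H₀ = −tan(-62.9°) tan(-22.500°) = -0.8094, H₀ = 2.5140 rad.
Bracket: H₀ sin φ sin δ + cos φ cos δ sin H₀ = 2.5140×-0.89021×-0.38268 + 0.45554×0.92388×0.58720 = 0.856433 + 0.247132 = 1.103565.
Q̄ = (S₀/π) × [bracket] = (1361/π) × 1.103565 = 478.09 W/m².
Ratio Q̄_A / Q̄_B = 491.50 / 478.09 = 1.028.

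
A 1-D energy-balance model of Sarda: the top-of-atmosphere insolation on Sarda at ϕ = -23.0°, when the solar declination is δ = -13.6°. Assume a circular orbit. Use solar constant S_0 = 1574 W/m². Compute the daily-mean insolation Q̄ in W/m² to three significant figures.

Q̄ ≈ 523 W/m²

cos h₀ = −tan(-23.0°) tan(-13.600°) = -0.1027, h₀ = 1.6737 rad.
Bracket: h₀ sin ϕ sin δ + cos ϕ cos δ sin h₀ = 1.6737×-0.39073×-0.23514 + 0.92050×0.97196×0.99471 = 0.153773 + 0.889956 = 1.043729.
Q̄ = (S_0/π) × [bracket] = (1574/π) × 1.043729 = 522.9 W/m².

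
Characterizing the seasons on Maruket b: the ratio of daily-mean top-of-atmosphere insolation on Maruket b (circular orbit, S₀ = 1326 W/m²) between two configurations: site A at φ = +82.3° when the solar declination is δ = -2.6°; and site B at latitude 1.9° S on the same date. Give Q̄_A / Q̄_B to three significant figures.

Q̄_A / Q̄_B ≈ 0.0708

— Configuration A (φ=+82.3°):
cos H₀ = −tan(+82.3°) tan(-2.600°) = 0.3359, H₀ = 1.2283 rad.
Bracket: H₀ sin φ sin δ + cos φ cos δ sin H₀ = 1.2283×0.99098×-0.04536 + 0.13399×0.99897×0.94191 = -0.055213 + 0.126077 = 0.070864.
Q̄ = (S₀/π) × [bracket] = (1326/π) × 0.070864 = 29.910 W/m².
— Configuration B (φ=-1.9°):
cos H₀ = −tan(-1.9°) tan(-2.600°) = -0.0015, H₀ = 1.5723 rad.
Bracket: H₀ sin φ sin δ + cos φ cos δ sin H₀ = 1.5723×-0.03316×-0.04536 + 0.99945×0.99897×1.00000 = 0.002365 + 0.998421 = 1.000786.
Q̄ = (S₀/π) × [bracket] = (1326/π) × 1.000786 = 422.41 W/m².
Ratio Q̄_A / Q̄_B = 29.910 / 422.41 = 0.07081.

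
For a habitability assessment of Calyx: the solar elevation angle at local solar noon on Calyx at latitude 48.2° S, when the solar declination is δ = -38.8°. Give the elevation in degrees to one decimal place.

At local noon the hour angle is zero, so the zenith angle equals |φ − δ| = |-48.2° − (-38.800°)| = 9.400°.
Elevation = 90° − 9.400° = 80.6°.

80.6°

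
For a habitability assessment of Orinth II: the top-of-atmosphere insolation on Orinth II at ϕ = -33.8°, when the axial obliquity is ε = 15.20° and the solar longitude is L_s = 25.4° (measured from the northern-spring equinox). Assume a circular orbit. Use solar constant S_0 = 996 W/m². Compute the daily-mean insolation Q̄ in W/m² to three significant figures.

Q̄ ≈ 231 W/m²

Solar declination: sin δ = sin ε · sin L_s = sin 15.20° × sin 25.4° = 0.11246, so δ = +6.457°.
cos h₀ = −tan(-33.8°) tan(+6.457°) = 0.0758, h₀ = 1.4950 rad.
Bracket: h₀ sin ϕ sin δ + cos ϕ cos δ sin h₀ = 1.4950×-0.55630×0.11246 + 0.83098×0.99366×0.99713 = -0.093529 + 0.823342 = 0.729813.
Q̄ = (S_0/π) × [bracket] = (996/π) × 0.729813 = 231.4 W/m².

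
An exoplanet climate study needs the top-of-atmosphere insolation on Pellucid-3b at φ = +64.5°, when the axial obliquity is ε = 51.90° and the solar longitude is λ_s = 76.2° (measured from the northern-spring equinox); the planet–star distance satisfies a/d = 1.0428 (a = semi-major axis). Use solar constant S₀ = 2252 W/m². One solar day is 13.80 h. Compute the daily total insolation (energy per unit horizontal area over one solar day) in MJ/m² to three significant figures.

83.9 MJ/m²

Solar declination: sin δ = sin ε · sin λ_s = sin 51.90° × sin 76.2° = 0.76422, so δ = +49.838°.
cos H₀ = −tan(+64.5°) tan(+49.838°) = -2.4842 ≤ −1 ⇒ polar day, H₀ = π.
Bracket: H₀ sin φ sin δ + cos φ cos δ sin H₀ = 3.1416×0.90259×0.76422 + 0.43051×0.64496×0.00000 = 2.167004 + 0.000000 = 2.167004.
Inverse-square distance factor (a/d)² = 1.0428² = 1.087432.
Q̄ = (S₀/π) × 1.087432 × [bracket] = (2252/π) × 1.087432 × 2.167004 = 1689.2 W/m².
Daily total = Q̄ × 13.80 h × 3600 s/h = 1689.2 × 13.80 × 3600 / 10⁶ = 83.92 MJ/m².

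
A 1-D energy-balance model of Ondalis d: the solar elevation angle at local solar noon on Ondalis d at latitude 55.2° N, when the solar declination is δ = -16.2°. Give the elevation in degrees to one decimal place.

At local noon the hour angle is zero, so the zenith angle equals |φ − δ| = |+55.2° − (-16.200°)| = 71.400°.
Elevation = 90° − 71.400° = 18.6°.

18.6°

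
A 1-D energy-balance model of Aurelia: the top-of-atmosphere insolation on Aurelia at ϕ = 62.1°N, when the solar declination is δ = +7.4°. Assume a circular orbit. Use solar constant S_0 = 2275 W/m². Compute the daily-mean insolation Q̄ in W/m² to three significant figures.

cos h₀ = −tan(+62.1°) tan(+7.400°) = -0.2453, h₀ = 1.8186 rad.
Bracket: h₀ sin ϕ sin δ + cos ϕ cos δ sin h₀ = 1.8186×0.88377×0.12880 + 0.46793×0.99167×0.96945 = 0.207010 + 0.449856 = 0.656866.
Q̄ = (S_0/π) × [bracket] = (2275/π) × 0.656866 = 475.7 W/m².

Q̄ ≈ 476 W/m²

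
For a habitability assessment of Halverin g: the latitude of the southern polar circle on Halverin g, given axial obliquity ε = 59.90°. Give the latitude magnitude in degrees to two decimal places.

The polar circle is the lowest latitude that experiences at least one full rotation of continuous darkness at the northern-summer solstice; it lies at |φ| = 90° − ε = 90° − 59.90° = 30.10°.

30.10°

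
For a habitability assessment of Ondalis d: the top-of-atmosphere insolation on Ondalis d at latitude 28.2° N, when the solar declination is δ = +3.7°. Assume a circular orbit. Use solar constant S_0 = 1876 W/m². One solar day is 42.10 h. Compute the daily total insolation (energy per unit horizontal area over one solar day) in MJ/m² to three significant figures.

84.0 MJ/m²

cos h₀ = −tan(+28.2°) tan(+3.700°) = -0.0347, h₀ = 1.6055 rad.
Bracket: h₀ sin ϕ sin δ + cos ϕ cos δ sin h₀ = 1.6055×0.47255×0.06453 + 0.88130×0.99792×0.99940 = 0.048958 + 0.878939 = 0.927897.
Q̄ = (S_0/π) × [bracket] = (1876/π) × 0.927897 = 554.09 W/m².
Daily total = Q̄ × 42.10 h × 3600 s/h = 554.09 × 42.10 × 3600 / 10⁶ = 83.98 MJ/m².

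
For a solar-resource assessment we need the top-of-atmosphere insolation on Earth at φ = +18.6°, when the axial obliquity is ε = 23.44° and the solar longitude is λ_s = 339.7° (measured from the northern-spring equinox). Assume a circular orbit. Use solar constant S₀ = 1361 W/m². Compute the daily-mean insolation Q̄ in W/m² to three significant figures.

Solar declination: sin δ = sin ε · sin λ_s = sin 23.44° × sin 339.7° = -0.13801, so δ = -7.933°.
cos H₀ = −tan(+18.6°) tan(-7.933°) = 0.0469, H₀ = 1.5239 rad.
Bracket: H₀ sin φ sin δ + cos φ cos δ sin H₀ = 1.5239×0.31896×-0.13801 + 0.94777×0.99043×0.99890 = -0.067082 + 0.937667 = 0.870585.
Q̄ = (S₀/π) × [bracket] = (1361/π) × 0.870585 = 377.2 W/m².

Q̄ ≈ 377 W/m²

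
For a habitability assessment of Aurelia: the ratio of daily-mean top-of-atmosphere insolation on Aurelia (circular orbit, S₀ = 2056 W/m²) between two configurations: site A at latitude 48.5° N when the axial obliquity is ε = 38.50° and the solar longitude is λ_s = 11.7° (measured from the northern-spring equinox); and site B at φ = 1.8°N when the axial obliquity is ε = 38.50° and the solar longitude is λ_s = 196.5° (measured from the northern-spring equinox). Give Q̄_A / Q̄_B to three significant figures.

Q̄_A / Q̄_B ≈ 0.833

— Configuration A (φ=+48.5°):
Solar declination: sin δ = sin ε · sin λ_s = sin 38.50° × sin 11.7° = 0.12624, so δ = +7.252°.
cos H₀ = −tan(+48.5°) tan(+7.252°) = -0.1438, H₀ = 1.7151 rad.
Bracket: H₀ sin φ sin δ + cos φ cos δ sin H₀ = 1.7151×0.74896×0.12624 + 0.66262×0.99200×0.98960 = 0.162160 + 0.650483 = 0.812643.
Q̄ = (S₀/π) × [bracket] = (2056/π) × 0.812643 = 531.83 W/m².
— Configuration B (φ=+1.8°):
Solar declination: sin δ = sin ε · sin λ_s = sin 38.50° × sin 196.5° = -0.17680, so δ = -10.184°.
cos H₀ = −tan(+1.8°) tan(-10.184°) = 0.0056, H₀ = 1.5652 rad.
Bracket: H₀ sin φ sin δ + cos φ cos δ sin H₀ = 1.5652×0.03141×-0.17680 + 0.99951×0.98425×0.99998 = -0.008692 + 0.983748 = 0.975056.
Q̄ = (S₀/π) × [bracket] = (2056/π) × 0.975056 = 638.12 W/m².
Ratio Q̄_A / Q̄_B = 531.83 / 638.12 = 0.8334.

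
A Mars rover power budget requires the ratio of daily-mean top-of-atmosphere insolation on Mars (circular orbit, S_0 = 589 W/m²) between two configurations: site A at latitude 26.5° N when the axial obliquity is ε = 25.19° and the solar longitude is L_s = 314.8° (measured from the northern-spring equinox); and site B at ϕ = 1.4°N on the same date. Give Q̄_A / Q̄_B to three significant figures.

Q̄_A / Q̄_B ≈ 0.693

— Configuration A (ϕ=+26.5°):
Solar declination: sin δ = sin ε · sin L_s = sin 25.19° × sin 314.8° = -0.30201, so δ = -17.578°.
cos h₀ = −tan(+26.5°) tan(-17.578°) = 0.1580, h₀ = 1.4122 rad.
Bracket: h₀ sin ϕ sin δ + cos ϕ cos δ sin h₀ = 1.4122×0.44620×-0.30201 + 0.89493×0.95331×0.98745 = -0.190304 + 0.842439 = 0.652135.
Q̄ = (S_0/π) × [bracket] = (589/π) × 0.652135 = 122.27 W/m².
— Configuration B (ϕ=+1.4°):
cos h₀ = −tan(+1.4°) tan(-17.578°) = 0.0077, h₀ = 1.5631 rad.
Bracket: h₀ sin ϕ sin δ + cos ϕ cos δ sin h₀ = 1.5631×0.02443×-0.30201 + 0.99970×0.95331×0.99997 = -0.011533 + 0.952995 = 0.941462.
Q̄ = (S_0/π) × [bracket] = (589/π) × 0.941462 = 176.51 W/m².
Ratio Q̄_A / Q̄_B = 122.27 / 176.51 = 0.6927.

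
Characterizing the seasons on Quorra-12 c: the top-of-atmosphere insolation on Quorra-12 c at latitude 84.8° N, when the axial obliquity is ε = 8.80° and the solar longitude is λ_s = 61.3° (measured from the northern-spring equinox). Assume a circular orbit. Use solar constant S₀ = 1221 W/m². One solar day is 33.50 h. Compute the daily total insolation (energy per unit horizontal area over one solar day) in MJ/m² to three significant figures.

Solar declination: sin δ = sin ε · sin λ_s = sin 8.80° × sin 61.3° = 0.13419, so δ = +7.712°.
cos H₀ = −tan(+84.8°) tan(+7.712°) = -1.4880 ≤ −1 ⇒ polar day, H₀ = π.
Bracket: H₀ sin φ sin δ + cos φ cos δ sin H₀ = 3.1416×0.99588×0.13419 + 0.09063×0.99096×0.00000 = 0.419834 + 0.000000 = 0.419834.
Q̄ = (S₀/π) × [bracket] = (1221/π) × 0.419834 = 163.17 W/m².
Daily total = Q̄ × 33.50 h × 3600 s/h = 163.17 × 33.50 × 3600 / 10⁶ = 19.68 MJ/m².

19.7 MJ/m²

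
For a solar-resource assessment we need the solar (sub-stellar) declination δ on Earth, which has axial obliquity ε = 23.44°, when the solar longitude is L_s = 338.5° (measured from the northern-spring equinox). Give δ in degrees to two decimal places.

sin δ = sin ε · sin L_s = sin 23.44° × sin 338.5° = -0.145790.
δ = arcsin(-0.145790) = -8.38°.

δ = -8.38°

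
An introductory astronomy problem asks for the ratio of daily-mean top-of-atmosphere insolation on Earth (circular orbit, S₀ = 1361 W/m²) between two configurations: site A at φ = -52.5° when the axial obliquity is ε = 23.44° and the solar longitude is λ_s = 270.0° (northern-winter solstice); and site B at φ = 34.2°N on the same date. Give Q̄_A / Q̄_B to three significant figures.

Q̄_A / Q̄_B ≈ 2.60

— Configuration A (φ=-52.5°):
Solar declination: sin δ = sin ε · sin λ_s = sin 23.44° × sin 270.0° = -0.39779, so δ = -23.440°.
cos H₀ = −tan(-52.5°) tan(-23.440°) = -0.5650, H₀ = 2.1713 rad.
Bracket: H₀ sin φ sin δ + cos φ cos δ sin H₀ = 2.1713×-0.79335×-0.39779 + 0.60876×0.91748×0.82507 = 0.685233 + 0.460822 = 1.146055.
Q̄ = (S₀/π) × [bracket] = (1361/π) × 1.146055 = 496.49 W/m².
— Configuration B (φ=+34.2°):
cos H₀ = −tan(+34.2°) tan(-23.440°) = 0.2947, H₀ = 1.2717 rad.
Bracket: H₀ sin φ sin δ + cos φ cos δ sin H₀ = 1.2717×0.56208×-0.39779 + 0.82708×0.91748×0.95560 = -0.284339 + 0.725137 = 0.440798.
Q̄ = (S₀/π) × [bracket] = (1361/π) × 0.440798 = 190.96 W/m².
Ratio Q̄_A / Q̄_B = 496.49 / 190.96 = 2.600.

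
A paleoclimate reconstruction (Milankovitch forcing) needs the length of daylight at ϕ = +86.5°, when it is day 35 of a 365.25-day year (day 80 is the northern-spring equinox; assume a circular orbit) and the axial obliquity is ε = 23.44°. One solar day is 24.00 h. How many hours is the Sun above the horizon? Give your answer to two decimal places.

0.00 h

Solar longitude: L_s = 360° × (35 − 80)/365.25 = -44.353°, i.e. -44.353° + 360° = 315.647°.
sin δ = sin 23.44° × sin 315.647° = -0.27809, so δ = -16.146°.
cos h₀ = −tan ϕ · tan δ = 4.7334 ≥ 1, so the Sun never rises (polar night) and h₀ = 0.
Daylight = 2h₀/(2π) × 24.00 h = (0.0000/π) × 24.00 = 0.00 h.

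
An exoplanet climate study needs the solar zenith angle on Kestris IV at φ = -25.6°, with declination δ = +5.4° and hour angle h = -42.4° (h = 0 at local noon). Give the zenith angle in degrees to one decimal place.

cos θ_z = sin φ sin δ + cos φ cos δ cos h = -0.040663 + 0.663007 = 0.622344.
θ_z = arccos(0.622344) = 51.5°.

θ_z = 51.5°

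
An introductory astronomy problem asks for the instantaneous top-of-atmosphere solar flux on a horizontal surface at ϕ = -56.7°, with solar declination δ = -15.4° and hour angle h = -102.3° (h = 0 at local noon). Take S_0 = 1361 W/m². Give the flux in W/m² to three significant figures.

cos θ_z = sin ϕ sin δ + cos ϕ cos δ cos h = 0.221954 + -0.112759 = 0.109195.
Flux = S_0 · cos θ_z = 1361 × 0.109195 = 148.6 W/m².

149 W/m²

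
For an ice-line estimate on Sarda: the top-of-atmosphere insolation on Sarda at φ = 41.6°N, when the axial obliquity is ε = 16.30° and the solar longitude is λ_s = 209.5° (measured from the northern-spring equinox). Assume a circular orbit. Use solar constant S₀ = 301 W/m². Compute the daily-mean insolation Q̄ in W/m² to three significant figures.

Q̄ ≈ 57.7 W/m²

Solar declination: sin δ = sin ε · sin λ_s = sin 16.30° × sin 209.5° = -0.13821, so δ = -7.944°.
cos H₀ = −tan(+41.6°) tan(-7.944°) = 0.1239, H₀ = 1.4466 rad.
Bracket: H₀ sin φ sin δ + cos φ cos δ sin H₀ = 1.4466×0.66393×-0.13821 + 0.74780×0.99040×0.99230 = -0.132743 + 0.734918 = 0.602175.
Q̄ = (S₀/π) × [bracket] = (301/π) × 0.602175 = 57.70 W/m².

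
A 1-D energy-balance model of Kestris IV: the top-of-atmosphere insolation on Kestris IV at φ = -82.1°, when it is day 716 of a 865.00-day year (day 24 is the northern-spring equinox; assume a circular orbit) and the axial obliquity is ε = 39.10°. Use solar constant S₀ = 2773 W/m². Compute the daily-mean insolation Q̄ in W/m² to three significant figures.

Q̄ ≈ 1.65e+03 W/m²

Solar longitude: λ_s = 360° × (716 − 24)/865.00 = 288.000°.
sin δ = sin 39.10° × sin 288.000° = -0.59981, so δ = -36.856°.
cos H₀ = −tan(-82.1°) tan(-36.856°) = -5.4023 ≤ −1 ⇒ polar day, H₀ = π.
Bracket: H₀ sin φ sin δ + cos φ cos δ sin H₀ = 3.1416×-0.99051×-0.59981 + 0.13744×0.80014×0.00000 = 1.866480 + 0.000000 = 1.866480.
Q̄ = (S₀/π) × [bracket] = (2773/π) × 1.866480 = 1647 W/m².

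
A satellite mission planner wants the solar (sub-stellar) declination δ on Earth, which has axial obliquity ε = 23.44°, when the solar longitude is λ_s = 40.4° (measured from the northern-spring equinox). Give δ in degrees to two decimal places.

sin δ = sin ε · sin λ_s = sin 23.44° × sin 40.4° = 0.257815.
δ = arcsin(0.257815) = +14.94°.

δ = +14.94°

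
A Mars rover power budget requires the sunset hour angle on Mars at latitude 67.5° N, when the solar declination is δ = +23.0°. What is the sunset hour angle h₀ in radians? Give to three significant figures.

h₀ = 3.14 rad

Sunrise equation: cos h₀ = −tan ϕ · tan δ = -1.0248 ≤ −1, so the Sun never sets (polar day) and h₀ = π.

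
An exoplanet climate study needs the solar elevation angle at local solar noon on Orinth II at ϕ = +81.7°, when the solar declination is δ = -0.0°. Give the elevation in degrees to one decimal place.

At local noon the hour angle is zero, so the zenith angle equals |ϕ − δ| = |+81.7° − (-0.000°)| = 81.700°.
Elevation = 90° − 81.700° = 8.3°.

8.3°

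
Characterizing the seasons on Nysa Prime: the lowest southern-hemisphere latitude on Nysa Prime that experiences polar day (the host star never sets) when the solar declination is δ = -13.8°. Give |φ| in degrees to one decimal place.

Polar day requires cos H₀ = −tan φ tan δ ≤ −1, i.e. tan φ tan δ ≥ 1.
The boundary is |tan φ| · |tan δ| = 1, so |φ| = 90° − |δ| = 90° − 13.8° = 76.2° in the southern hemisphere.

|φ| = 76.2°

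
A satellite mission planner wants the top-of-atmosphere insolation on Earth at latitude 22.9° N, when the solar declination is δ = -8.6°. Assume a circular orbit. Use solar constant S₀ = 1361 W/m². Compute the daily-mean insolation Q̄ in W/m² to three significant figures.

Q̄ ≈ 356 W/m²

cos H₀ = −tan(+22.9°) tan(-8.600°) = 0.0639, H₀ = 1.5069 rad.
Bracket: H₀ sin φ sin δ + cos φ cos δ sin H₀ = 1.5069×0.38912×-0.14954 + 0.92119×0.98876×0.99796 = -0.087685 + 0.908978 = 0.821293.
Q̄ = (S₀/π) × [bracket] = (1361/π) × 0.821293 = 355.8 W/m².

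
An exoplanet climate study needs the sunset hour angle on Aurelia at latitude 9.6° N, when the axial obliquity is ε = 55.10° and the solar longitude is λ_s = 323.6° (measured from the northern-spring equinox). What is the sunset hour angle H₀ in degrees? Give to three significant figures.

H₀ = 84.6°

Solar declination: sin δ = sin ε · sin λ_s = sin 55.10° × sin 323.6° = -0.48669, so δ = -29.123°.
cos H₀ = −tan φ · tan δ = −tan(+9.6°) × tan(-29.123°) = 0.0942, so H₀ = 1.4764 rad = 84.59°.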